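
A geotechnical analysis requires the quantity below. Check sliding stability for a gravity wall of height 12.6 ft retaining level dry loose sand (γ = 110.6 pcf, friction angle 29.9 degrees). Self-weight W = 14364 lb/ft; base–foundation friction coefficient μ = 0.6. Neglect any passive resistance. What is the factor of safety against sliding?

2.93

K_a = tan²(45° − 29.9°/2) = 0.3347.
P_a = ½K_aγH² = 0.5×0.3347×110.6×12.6² = 2938 lb/ft, acting at H/3 = 4.200 ft above the base.
FS_sliding = μW / P_a = 0.6×14364 / 2938 = 2.933.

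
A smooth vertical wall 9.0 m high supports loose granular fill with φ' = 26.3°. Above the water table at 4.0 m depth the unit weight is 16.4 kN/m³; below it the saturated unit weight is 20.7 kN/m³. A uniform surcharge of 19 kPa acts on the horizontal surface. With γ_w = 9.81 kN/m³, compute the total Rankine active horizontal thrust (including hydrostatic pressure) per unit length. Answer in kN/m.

K_a = tan²(45° − φ/2) = 0.3859.
γ' = 20.7 − 9.81 = 10.89 kN/m³. h₂ = H − d_w = 5.0 m.
σ'_h: at surface K_a·q = 7.333; at WT K_a(q+γd_w) = 32.65; at base K_a(q+γd_w+γ'h₂) = 53.66 kPa.
P₁ = ½(7.333+32.65)×4.0 = 79.97; P₂ = ½(32.65+53.66)×5.0 = 215.8; P_w = ½γ_w h₂² = 122.6.
Total = 79.97+215.8+122.6 = 418.4 kN/m.

418 kN/m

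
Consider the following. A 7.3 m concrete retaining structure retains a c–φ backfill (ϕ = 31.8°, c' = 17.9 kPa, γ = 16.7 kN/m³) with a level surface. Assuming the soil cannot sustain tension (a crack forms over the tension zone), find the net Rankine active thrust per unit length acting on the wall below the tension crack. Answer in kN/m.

30.8 kN/m

K_a = 0.3098; √K_a = 0.5566.
Tension-crack depth z_c = 2c/(γ√K_a) = 2×17.9/(16.7×0.5566) = 3.851 m.
σ_a at base = K_a γ H − 2c√K_a = 0.3098×16.7×7.3 − 2×17.9×0.5566 = 17.84 kPa.
P_a = ½ × 17.84 × (H − z_c) = 0.5×17.84×3.449 = 30.76 kN/m.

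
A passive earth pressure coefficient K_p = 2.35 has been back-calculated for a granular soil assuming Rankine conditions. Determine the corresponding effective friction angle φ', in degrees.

23.8°

K_p = (1+sin φ)/(1−sin φ) ⇒ sin φ = (K_p − 1)/(K_p + 1) = 0.4030.
φ = arcsin(0.4030) = 23.76°.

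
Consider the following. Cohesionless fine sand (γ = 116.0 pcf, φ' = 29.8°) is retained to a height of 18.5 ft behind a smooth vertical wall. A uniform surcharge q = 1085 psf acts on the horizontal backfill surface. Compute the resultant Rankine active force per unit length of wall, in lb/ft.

13400 lb/ft

K_a = tan²(45° − φ/2) = 0.3360.
Soil triangle: ½ K_a γ H² = 0.5×0.3360×116.0×18.5² = 6670 lb/ft.
Surcharge rectangle: K_a q H = 0.3360×1085×18.5 = 6745 lb/ft.
Total = 6670 + 6745 = 13420 lb/ft.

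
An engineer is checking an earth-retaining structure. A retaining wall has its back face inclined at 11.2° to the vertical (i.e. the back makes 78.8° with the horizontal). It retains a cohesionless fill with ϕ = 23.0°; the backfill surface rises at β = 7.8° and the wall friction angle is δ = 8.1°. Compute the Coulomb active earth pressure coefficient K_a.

0.555

K_a = sin²(α+φ) / [sin²α · sin(α−δ) · (1 + √{sin(φ+δ)sin(φ−β) / (sin(α−δ)sin(α+β))})²].
With α = 78.8°, φ = 23.0°, δ = 8.1°, β = 7.8°: K_a = 0.5547.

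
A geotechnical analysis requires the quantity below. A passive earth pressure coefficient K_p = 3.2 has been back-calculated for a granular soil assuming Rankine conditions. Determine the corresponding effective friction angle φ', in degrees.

K_p = (1+sin φ)/(1−sin φ) ⇒ sin φ = (K_p − 1)/(K_p + 1) = 0.5238.
φ = arcsin(0.5238) = 31.59°.

31.6°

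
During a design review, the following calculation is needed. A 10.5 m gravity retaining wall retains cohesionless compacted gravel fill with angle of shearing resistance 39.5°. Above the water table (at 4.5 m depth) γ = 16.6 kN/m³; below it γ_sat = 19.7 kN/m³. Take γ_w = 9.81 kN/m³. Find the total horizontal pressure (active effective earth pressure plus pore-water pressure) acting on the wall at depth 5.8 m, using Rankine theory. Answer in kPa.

K_a = (1 − sin φ)/(1 + sin φ) = 0.2224.
γ' = 19.7 − 9.81 = 9.890 kN/m³.
Effective vertical stress at 5.8 m: σ'_v = 16.6×4.5 + 9.890×1.30 = 87.56 kPa.
σ'_h = K_a σ'_v = 0.2224 × 87.56 = 19.48 kPa; u = γ_w × 1.30 = 12.75 kPa.
Total σ_h = 19.48 + 12.75 = 32.23 kPa.

32.2 kPa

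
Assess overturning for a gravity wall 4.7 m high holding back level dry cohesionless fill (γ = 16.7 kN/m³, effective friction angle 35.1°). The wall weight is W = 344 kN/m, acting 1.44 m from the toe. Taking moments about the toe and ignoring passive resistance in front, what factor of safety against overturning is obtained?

K_a = tan²(45° − 35.1°/2) = 0.2698.
P_a = ½K_aγH² = 0.5×0.2698×16.7×4.7² = 49.77 kN/m, acting at H/3 = 1.567 m above the base.
Overturning moment M_o = P_a × H/3 = 49.77 × 1.567 = 77.98.
Resisting moment M_r = W × 1.44 = 344 × 1.44 = 495.4.
FS_overturning = M_r/M_o = 495.4/77.98 = 6.353.

6.35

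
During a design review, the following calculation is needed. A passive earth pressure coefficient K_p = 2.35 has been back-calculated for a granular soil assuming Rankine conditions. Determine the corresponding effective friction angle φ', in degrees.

K_p = (1+sin φ)/(1−sin φ) ⇒ sin φ = (K_p − 1)/(K_p + 1) = 0.4030.
φ = arcsin(0.4030) = 23.76°.

23.8°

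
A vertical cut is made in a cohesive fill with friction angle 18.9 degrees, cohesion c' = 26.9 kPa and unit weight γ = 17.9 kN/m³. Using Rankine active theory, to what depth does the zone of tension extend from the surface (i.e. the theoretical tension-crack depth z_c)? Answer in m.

4.21 m

K_a = tan²(45° − 18.9°/2) = 0.5107; √K_a = 0.7146.
The active pressure is zero where K_a γ z = 2c√K_a, so z_c = 2c/(γ√K_a) = 2×26.9/(17.9×0.7146) = 4.206 m.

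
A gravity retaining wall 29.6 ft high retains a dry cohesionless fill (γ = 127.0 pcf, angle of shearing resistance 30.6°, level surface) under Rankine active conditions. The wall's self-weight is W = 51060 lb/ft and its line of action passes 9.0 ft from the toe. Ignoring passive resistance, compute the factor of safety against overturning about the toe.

2.57

K_a = tan²(45° − 30.6°/2) = 0.3253.
P_a = ½K_aγH² = 0.5×0.3253×127.0×29.6² = 18100 lb/ft, acting at H/3 = 9.867 ft above the base.
Overturning moment M_o = P_a × H/3 = 18100 × 9.867 = 178600.
Resisting moment M_r = W × 9.0 = 51060 × 9.0 = 459500.
FS_overturning = M_r/M_o = 459500/178600 = 2.573.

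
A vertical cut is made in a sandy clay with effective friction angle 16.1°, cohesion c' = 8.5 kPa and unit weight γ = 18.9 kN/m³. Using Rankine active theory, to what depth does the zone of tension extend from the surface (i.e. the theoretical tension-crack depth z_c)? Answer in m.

1.20 m

K_a = tan²(45° − 16.1°/2) = 0.5658; √K_a = 0.7522.
The active pressure is zero where K_a γ z = 2c√K_a, so z_c = 2c/(γ√K_a) = 2×8.5/(18.9×0.7522) = 1.196 m.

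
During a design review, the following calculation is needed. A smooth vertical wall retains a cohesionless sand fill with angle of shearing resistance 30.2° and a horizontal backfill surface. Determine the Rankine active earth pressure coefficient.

K_a = (1 − sin φ)/(1 + sin φ) = (1 − sin 30.2°)/(1 + sin 30.2°) = 0.3307.

0.331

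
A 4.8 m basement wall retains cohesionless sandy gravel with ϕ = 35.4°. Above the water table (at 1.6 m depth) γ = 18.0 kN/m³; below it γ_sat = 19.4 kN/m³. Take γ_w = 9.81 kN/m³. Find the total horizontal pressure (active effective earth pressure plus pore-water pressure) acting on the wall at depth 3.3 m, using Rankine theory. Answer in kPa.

28.7 kPa

K_a = (1 − sin φ)/(1 + sin φ) = 0.2664.
γ' = 19.4 − 9.81 = 9.590 kN/m³.
Effective vertical stress at 3.3 m: σ'_v = 18.0×1.6 + 9.590×1.70 = 45.10 kPa.
σ'_h = K_a σ'_v = 0.2664 × 45.10 = 12.02 kPa; u = γ_w × 1.70 = 16.68 kPa.
Total σ_h = 12.02 + 16.68 = 28.69 kPa.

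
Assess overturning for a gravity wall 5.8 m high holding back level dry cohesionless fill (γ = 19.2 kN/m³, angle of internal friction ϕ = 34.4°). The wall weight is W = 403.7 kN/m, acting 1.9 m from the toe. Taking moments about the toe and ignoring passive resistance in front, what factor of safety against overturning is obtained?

K_a = tan²(45° − 34.4°/2) = 0.2780.
P_a = ½K_aγH² = 0.5×0.2780×19.2×5.8² = 89.77 kN/m, acting at H/3 = 1.933 m above the base.
Overturning moment M_o = P_a × H/3 = 89.77 × 1.933 = 173.6.
Resisting moment M_r = W × 1.9 = 403.7 × 1.9 = 767.0.
FS_overturning = M_r/M_o = 767.0/173.6 = 4.419.

4.42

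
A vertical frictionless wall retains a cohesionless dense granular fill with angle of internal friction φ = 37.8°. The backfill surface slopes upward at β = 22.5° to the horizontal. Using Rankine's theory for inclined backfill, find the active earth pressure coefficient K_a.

0.293

K_a = cos β · (cos β − √(cos²β − cos²φ)) / (cos β + √(cos²β − cos²φ)).
cos β = 0.9239, cos φ = 0.7902, √(cos²β − cos²φ) = 0.4788.
K_a = 0.9239 × (0.9239 − 0.4788)/(0.9239 + 0.4788) = 0.2932.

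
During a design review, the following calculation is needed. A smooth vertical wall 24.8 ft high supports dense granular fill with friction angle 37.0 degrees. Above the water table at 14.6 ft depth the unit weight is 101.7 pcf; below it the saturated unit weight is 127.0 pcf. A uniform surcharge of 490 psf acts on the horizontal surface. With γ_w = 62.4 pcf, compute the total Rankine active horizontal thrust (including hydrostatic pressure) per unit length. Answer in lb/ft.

13600 lb/ft

K_a = tan²(45° − φ/2) = 0.2486.
γ' = 127.0 − 62.4 = 64.60 pcf. h₂ = H − d_w = 10.2 ft.
σ'_h: at surface K_a·q = 121.8; at WT K_a(q+γd_w) = 490.9; at base K_a(q+γd_w+γ'h₂) = 654.7 psf.
P₁ = ½(121.8+490.9)×14.6 = 4473; P₂ = ½(490.9+654.7)×10.2 = 5843; P_w = ½γ_w h₂² = 3246.
Total = 4473+5843+3246 = 13560 lb/ft.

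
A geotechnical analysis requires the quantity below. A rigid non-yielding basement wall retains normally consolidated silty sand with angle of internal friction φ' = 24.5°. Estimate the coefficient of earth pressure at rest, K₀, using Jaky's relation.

0.585

K₀ = 1 − sin φ' = 1 − sin 24.5° = 0.5853.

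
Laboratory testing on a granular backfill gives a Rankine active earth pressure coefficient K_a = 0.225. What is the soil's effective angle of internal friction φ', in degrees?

K_a = tan²(45° − φ/2) ⇒ 45° − φ/2 = arctan(√0.225) = 25.38°.
φ = 2(45° − 25.38°) = 39.25°.

39.2°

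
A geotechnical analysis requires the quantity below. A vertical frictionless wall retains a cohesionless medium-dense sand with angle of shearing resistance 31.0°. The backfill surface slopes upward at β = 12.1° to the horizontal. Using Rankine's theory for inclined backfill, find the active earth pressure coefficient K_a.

0.343

K_a = cos β · (cos β − √(cos²β − cos²φ)) / (cos β + √(cos²β − cos²φ)).
cos β = 0.9778, cos φ = 0.8572, √(cos²β − cos²φ) = 0.4705.
K_a = 0.9778 × (0.9778 − 0.4705)/(0.9778 + 0.4705) = 0.3425.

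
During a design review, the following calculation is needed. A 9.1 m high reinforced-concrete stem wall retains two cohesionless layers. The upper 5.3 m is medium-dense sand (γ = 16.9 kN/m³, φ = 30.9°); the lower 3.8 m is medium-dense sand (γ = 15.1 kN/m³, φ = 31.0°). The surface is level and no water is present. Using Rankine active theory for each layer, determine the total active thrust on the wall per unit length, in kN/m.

K_a1 = tan²(45°−30.9°/2) = 0.3214; K_a2 = tan²(45°−31.0°/2) = 0.3201.
Layer 1: σ at base = K_a1 γ₁ h₁ = 28.79 kPa; P₁ = ½×28.79×5.3 = 76.29.
Layer 2: σ_v at top = γ₁h₁ = 89.57; σ_h top = K_a2×89.57 = 28.67; σ_h base = K_a2×(89.57+15.1×3.8) = 47.04.
P₂ = ½(28.67+47.04)×3.8 = 143.8. Total P_a = 76.29+143.8 = 220.1 kN/m.

220 kN/m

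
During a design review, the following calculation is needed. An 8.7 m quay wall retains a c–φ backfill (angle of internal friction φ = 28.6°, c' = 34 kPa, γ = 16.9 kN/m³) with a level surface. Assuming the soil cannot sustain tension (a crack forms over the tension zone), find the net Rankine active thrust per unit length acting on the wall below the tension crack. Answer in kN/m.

K_a = 0.3525; √K_a = 0.5938.
Tension-crack depth z_c = 2c/(γ√K_a) = 2×34/(16.9×0.5938) = 6.777 m.
σ_a at base = K_a γ H − 2c√K_a = 0.3525×16.9×8.7 − 2×34×0.5938 = 11.46 kPa.
P_a = ½ × 11.46 × (H − z_c) = 0.5×11.46×1.923 = 11.02 kN/m.

11.0 kN/m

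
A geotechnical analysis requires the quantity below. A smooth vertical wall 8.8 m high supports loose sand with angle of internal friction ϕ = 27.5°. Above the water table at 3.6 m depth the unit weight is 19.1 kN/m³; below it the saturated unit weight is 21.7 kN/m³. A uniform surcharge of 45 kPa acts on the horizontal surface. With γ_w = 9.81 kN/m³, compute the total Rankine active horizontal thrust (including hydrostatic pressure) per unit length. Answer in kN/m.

515 kN/m

K_a = tan²(45° − φ/2) = 0.3682.
γ' = 21.7 − 9.81 = 11.89 kN/m³. h₂ = H − d_w = 5.2 m.
σ'_h: at surface K_a·q = 16.57; at WT K_a(q+γd_w) = 41.89; at base K_a(q+γd_w+γ'h₂) = 64.66 kPa.
P₁ = ½(16.57+41.89)×3.6 = 105.2; P₂ = ½(41.89+64.66)×5.2 = 277.0; P_w = ½γ_w h₂² = 132.6.
Total = 105.2+277.0+132.6 = 514.9 kN/m.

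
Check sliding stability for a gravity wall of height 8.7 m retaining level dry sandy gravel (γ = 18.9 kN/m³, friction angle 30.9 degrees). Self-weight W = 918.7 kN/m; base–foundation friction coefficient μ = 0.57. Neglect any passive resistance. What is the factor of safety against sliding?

2.28

K_a = tan²(45° − 30.9°/2) = 0.3214.
P_a = ½K_aγH² = 0.5×0.3214×18.9×8.7² = 229.9 kN/m, acting at H/3 = 2.900 m above the base.
FS_sliding = μW / P_a = 0.57×918.7 / 229.9 = 2.278.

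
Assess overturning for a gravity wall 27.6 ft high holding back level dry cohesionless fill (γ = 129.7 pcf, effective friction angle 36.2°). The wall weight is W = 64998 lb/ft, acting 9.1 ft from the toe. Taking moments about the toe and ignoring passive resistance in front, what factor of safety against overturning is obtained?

5.06

K_a = tan²(45° − 36.2°/2) = 0.2574.
P_a = ½K_aγH² = 0.5×0.2574×129.7×27.6² = 12710 lb/ft, acting at H/3 = 9.200 ft above the base.
Overturning moment M_o = P_a × H/3 = 12710 × 9.200 = 117000.
Resisting moment M_r = W × 9.1 = 64998 × 9.1 = 591500.
FS_overturning = M_r/M_o = 591500/117000 = 5.056.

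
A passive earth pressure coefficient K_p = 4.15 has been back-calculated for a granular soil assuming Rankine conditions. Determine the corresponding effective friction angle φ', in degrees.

37.7°

K_p = (1+sin φ)/(1−sin φ) ⇒ sin φ = (K_p − 1)/(K_p + 1) = 0.6117.
φ = arcsin(0.6117) = 37.71°.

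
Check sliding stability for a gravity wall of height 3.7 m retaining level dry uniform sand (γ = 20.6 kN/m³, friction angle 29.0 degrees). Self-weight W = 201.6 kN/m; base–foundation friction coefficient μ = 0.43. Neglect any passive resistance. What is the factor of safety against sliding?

1.77

K_a = tan²(45° − 29.0°/2) = 0.3470.
P_a = ½K_aγH² = 0.5×0.3470×20.6×3.7² = 48.93 kN/m, acting at H/3 = 1.233 m above the base.
FS_sliding = μW / P_a = 0.43×201.6 / 48.93 = 1.772.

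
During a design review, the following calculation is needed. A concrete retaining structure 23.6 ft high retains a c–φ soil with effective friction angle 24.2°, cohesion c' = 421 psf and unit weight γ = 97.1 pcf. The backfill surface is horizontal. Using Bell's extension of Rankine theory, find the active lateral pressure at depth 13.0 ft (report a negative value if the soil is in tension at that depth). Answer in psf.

-16.4 psf

K_a = (1 − sin φ)/(1 + sin φ) = 0.4185.
σ_a = K_a γ z − 2c√K_a = 0.4185×97.1×13.0 − 2×421×0.6469 = -16.42 psf.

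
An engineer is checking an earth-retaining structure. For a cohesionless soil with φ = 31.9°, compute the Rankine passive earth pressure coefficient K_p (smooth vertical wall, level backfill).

3.24

K_p = (1 + sin φ)/(1 − sin φ) = tan²(45° + 31.9°/2) = 3.241.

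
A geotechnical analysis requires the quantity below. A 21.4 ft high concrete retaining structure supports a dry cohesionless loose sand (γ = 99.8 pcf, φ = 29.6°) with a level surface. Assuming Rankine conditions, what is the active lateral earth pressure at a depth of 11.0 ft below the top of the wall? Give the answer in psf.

372 psf

K_a = (1 − sin φ)/(1 + sin φ) = 0.3387.
σ_h = K_a γ z = 0.3387 × 99.8 × 11.0 = 371.9 psf.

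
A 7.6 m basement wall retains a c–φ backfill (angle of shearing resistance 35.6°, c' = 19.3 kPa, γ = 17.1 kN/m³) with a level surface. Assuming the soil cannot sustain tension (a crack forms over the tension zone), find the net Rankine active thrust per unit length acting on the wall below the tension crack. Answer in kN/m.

K_a = 0.2641; √K_a = 0.5139.
Tension-crack depth z_c = 2c/(γ√K_a) = 2×19.3/(17.1×0.5139) = 4.392 m.
σ_a at base = K_a γ H − 2c√K_a = 0.2641×17.1×7.6 − 2×19.3×0.5139 = 14.49 kPa.
P_a = ½ × 14.49 × (H − z_c) = 0.5×14.49×3.208 = 23.24 kN/m.

23.2 kN/m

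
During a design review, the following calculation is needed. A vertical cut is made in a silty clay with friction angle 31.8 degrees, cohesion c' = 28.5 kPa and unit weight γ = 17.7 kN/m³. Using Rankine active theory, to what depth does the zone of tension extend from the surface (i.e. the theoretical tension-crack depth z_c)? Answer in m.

K_a = tan²(45° − 31.8°/2) = 0.3098; √K_a = 0.5566.
The active pressure is zero where K_a γ z = 2c√K_a, so z_c = 2c/(γ√K_a) = 2×28.5/(17.7×0.5566) = 5.786 m.

5.79 m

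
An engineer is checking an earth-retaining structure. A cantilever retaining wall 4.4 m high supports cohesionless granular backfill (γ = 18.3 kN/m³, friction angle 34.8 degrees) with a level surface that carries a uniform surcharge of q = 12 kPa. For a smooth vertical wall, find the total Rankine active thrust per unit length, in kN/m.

62.8 kN/m

K_a = tan²(45° − φ/2) = 0.2733.
Soil triangle: ½ K_a γ H² = 0.5×0.2733×18.3×4.4² = 48.41 kN/m.
Surcharge rectangle: K_a q H = 0.2733×12×4.4 = 14.43 kN/m.
Total = 48.41 + 14.43 = 62.85 kN/m.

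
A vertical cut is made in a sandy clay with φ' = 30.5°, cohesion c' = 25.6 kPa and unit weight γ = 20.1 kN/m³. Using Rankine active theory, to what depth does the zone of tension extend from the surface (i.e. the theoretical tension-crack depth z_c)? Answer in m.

K_a = tan²(45° − 30.5°/2) = 0.3267; √K_a = 0.5715.
The active pressure is zero where K_a γ z = 2c√K_a, so z_c = 2c/(γ√K_a) = 2×25.6/(20.1×0.5715) = 4.457 m.

4.46 m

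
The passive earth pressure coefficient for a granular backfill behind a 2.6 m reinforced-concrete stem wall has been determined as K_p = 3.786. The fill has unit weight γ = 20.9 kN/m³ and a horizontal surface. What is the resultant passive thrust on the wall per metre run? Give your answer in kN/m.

P = ½ K_p γ H² = 0.5 × 3.786 × 20.9 × 2.6² = 267.5 kN/m.

267 kN/m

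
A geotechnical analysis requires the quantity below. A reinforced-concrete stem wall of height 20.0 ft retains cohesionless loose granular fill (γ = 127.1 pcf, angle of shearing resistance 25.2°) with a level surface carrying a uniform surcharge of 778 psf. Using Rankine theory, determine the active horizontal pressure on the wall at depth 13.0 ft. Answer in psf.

979 psf

K_a = (1 − sin φ)/(1 + sin φ) = 0.4027.
σ_v = γz + q = 127.1 × 13.0 + 778 = 2430 psf.
σ_h = K_a σ_v = 0.4027 × 2430 = 978.8 psf.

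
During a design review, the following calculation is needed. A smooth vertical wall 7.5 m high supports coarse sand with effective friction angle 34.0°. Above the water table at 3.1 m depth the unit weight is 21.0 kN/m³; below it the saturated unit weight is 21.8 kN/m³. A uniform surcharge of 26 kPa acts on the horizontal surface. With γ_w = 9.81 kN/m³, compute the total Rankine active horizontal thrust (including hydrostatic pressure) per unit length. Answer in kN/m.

292 kN/m

K_a = tan²(45° − φ/2) = 0.2827.
γ' = 21.8 − 9.81 = 11.99 kN/m³. h₂ = H − d_w = 4.4 m.
σ'_h: at surface K_a·q = 7.351; at WT K_a(q+γd_w) = 25.76; at base K_a(q+γd_w+γ'h₂) = 40.67 kPa.
P₁ = ½(7.351+25.76)×3.1 = 51.31; P₂ = ½(25.76+40.67)×4.4 = 146.1; P_w = ½γ_w h₂² = 94.96.
Total = 51.31+146.1+94.96 = 292.4 kN/m.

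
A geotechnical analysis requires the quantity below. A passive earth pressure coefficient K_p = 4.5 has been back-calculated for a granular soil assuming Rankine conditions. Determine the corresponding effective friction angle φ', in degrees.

39.5°

K_p = (1+sin φ)/(1−sin φ) ⇒ sin φ = (K_p − 1)/(K_p + 1) = 0.6364.
φ = arcsin(0.6364) = 39.52°.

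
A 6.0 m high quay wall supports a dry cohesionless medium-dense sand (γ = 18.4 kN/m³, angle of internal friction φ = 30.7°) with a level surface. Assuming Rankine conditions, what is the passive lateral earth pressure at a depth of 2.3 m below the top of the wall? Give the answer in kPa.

K_p = (1 + sin φ)/(1 − sin φ) = 3.086.
σ_h = K_p γ z = 3.086 × 18.4 × 2.3 = 130.6 kPa.

131 kPa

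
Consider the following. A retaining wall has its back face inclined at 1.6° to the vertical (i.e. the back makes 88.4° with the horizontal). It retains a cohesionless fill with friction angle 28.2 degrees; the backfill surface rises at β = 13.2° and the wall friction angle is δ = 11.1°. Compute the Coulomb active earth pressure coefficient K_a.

0.410

K_a = sin²(α+φ) / [sin²α · sin(α−δ) · (1 + √{sin(φ+δ)sin(φ−β) / (sin(α−δ)sin(α+β))})²].
With α = 88.4°, φ = 28.2°, δ = 11.1°, β = 13.2°: K_a = 0.4101.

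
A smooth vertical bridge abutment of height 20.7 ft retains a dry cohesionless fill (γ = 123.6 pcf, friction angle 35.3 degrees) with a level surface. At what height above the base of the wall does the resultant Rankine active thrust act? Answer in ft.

K_a = 0.2675.
The pressure distribution is triangular, so the resultant acts at H/3 above the base = 20.7/3 = 6.900 ft.

6.90 ft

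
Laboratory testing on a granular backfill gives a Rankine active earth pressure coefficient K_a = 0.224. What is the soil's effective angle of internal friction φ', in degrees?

39.3°

K_a = tan²(45° − φ/2) ⇒ 45° − φ/2 = arctan(√0.224) = 25.33°.
φ = 2(45° − 25.33°) = 39.34°.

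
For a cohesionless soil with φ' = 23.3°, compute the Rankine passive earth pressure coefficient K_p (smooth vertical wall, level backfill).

2.31

K_p = (1 + sin φ)/(1 − sin φ) = tan²(45° + 23.3°/2) = 2.309.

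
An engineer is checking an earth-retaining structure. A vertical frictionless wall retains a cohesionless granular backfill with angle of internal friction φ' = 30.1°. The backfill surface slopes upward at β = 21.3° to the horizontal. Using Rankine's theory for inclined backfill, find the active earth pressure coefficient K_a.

K_a = cos β · (cos β − √(cos²β − cos²φ)) / (cos β + √(cos²β − cos²φ)).
cos β = 0.9317, cos φ = 0.8652, √(cos²β − cos²φ) = 0.3458.
K_a = 0.9317 × (0.9317 − 0.3458)/(0.9317 + 0.3458) = 0.4273.

0.427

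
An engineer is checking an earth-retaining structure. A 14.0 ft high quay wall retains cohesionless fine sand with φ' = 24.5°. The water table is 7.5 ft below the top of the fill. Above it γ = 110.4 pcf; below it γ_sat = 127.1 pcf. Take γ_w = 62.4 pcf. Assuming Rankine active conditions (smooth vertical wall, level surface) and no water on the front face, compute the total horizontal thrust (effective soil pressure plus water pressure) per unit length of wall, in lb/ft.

5400 lb/ft

K_a = tan²(45° − φ/2) = 0.4137.
γ' = 127.1 − 62.4 = 64.70 pcf. Depth below WT = 6.5 ft.
σ'_h at WT = K_a γ d_w = 342.6 psf; at base = 342.6 + K_a γ' × 6.5 = 516.6 psf.
P₁ (0–7.5 ft) = ½×342.6×7.5 = 1285. P₂ (7.5–14.0 ft) = ½(342.6+516.6)×6.5 = 2792.
P_w = ½ γ_w h₂² = 0.5×62.4×6.5² = 1318. Total = 1285+2792+1318 = 5395 lb/ft.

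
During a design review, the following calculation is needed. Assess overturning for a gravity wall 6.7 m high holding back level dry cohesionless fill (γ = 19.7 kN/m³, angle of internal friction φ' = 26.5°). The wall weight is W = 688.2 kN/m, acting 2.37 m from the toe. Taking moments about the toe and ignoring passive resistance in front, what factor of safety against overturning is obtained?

K_a = tan²(45° − 26.5°/2) = 0.3829.
P_a = ½K_aγH² = 0.5×0.3829×19.7×6.7² = 169.3 kN/m, acting at H/3 = 2.233 m above the base.
Overturning moment M_o = P_a × H/3 = 169.3 × 2.233 = 378.2.
Resisting moment M_r = W × 2.37 = 688.2 × 2.37 = 1631.
FS_overturning = M_r/M_o = 1631/378.2 = 4.313.

4.31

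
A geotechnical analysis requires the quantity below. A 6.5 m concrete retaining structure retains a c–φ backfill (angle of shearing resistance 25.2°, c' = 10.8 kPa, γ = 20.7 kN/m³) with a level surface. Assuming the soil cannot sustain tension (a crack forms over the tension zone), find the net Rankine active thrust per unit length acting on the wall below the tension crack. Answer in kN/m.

K_a = 0.4027; √K_a = 0.6346.
Tension-crack depth z_c = 2c/(γ√K_a) = 2×10.8/(20.7×0.6346) = 1.644 m.
σ_a at base = K_a γ H − 2c√K_a = 0.4027×20.7×6.5 − 2×10.8×0.6346 = 40.48 kPa.
P_a = ½ × 40.48 × (H − z_c) = 0.5×40.48×4.856 = 98.28 kN/m.

98.3 kN/m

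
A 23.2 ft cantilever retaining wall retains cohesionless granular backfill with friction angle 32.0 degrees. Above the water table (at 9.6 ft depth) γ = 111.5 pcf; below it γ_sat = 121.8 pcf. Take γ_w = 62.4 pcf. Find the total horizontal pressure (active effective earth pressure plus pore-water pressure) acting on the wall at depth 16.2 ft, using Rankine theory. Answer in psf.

861 psf

K_a = (1 − sin φ)/(1 + sin φ) = 0.3073.
γ' = 121.8 − 62.4 = 59.40 pcf.
Effective vertical stress at 16.2 ft: σ'_v = 111.5×9.6 + 59.40×6.60 = 1462 psf.
σ'_h = K_a σ'_v = 0.3073 × 1462 = 449.3 psf; u = γ_w × 6.60 = 411.8 psf.
Total σ_h = 449.3 + 411.8 = 861.2 psf.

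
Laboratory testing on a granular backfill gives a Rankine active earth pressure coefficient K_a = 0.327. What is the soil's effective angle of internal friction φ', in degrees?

K_a = tan²(45° − φ/2) ⇒ 45° − φ/2 = arctan(√0.327) = 29.76°.
φ = 2(45° − 29.76°) = 30.47°.

30.5°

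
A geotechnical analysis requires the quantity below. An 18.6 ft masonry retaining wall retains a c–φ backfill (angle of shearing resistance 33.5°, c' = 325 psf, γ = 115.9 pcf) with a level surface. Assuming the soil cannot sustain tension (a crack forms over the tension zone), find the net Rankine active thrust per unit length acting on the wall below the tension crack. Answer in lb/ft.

1110 lb/ft

K_a = 0.2887; √K_a = 0.5373.
Tension-crack depth z_c = 2c/(γ√K_a) = 2×325/(115.9×0.5373) = 10.44 ft.
σ_a at base = K_a γ H − 2c√K_a = 0.2887×115.9×18.6 − 2×325×0.5373 = 273.1 psf.
P_a = ½ × 273.1 × (H − z_c) = 0.5×273.1×8.162 = 1115 lb/ft.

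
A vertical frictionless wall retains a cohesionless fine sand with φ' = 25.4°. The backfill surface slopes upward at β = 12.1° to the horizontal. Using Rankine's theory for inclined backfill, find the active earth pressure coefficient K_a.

K_a = cos β · (cos β − √(cos²β − cos²φ)) / (cos β + √(cos²β − cos²φ)).
cos β = 0.9778, cos φ = 0.9033, √(cos²β − cos²φ) = 0.3742.
K_a = 0.9778 × (0.9778 − 0.3742)/(0.9778 + 0.3742) = 0.4365.

0.436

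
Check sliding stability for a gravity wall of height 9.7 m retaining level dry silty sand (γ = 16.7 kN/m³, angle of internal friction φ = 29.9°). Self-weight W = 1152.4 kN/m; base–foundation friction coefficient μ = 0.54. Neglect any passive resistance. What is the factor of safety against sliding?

2.37

K_a = tan²(45° − 29.9°/2) = 0.3347.
P_a = ½K_aγH² = 0.5×0.3347×16.7×9.7² = 262.9 kN/m, acting at H/3 = 3.233 m above the base.
FS_sliding = μW / P_a = 0.54×1152.4 / 262.9 = 2.367.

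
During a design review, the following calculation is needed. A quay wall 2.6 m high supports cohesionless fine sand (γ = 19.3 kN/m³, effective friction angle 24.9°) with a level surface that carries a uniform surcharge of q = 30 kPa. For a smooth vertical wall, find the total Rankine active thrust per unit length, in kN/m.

58.4 kN/m

K_a = tan²(45° − φ/2) = 0.4074.
Soil triangle: ½ K_a γ H² = 0.5×0.4074×19.3×2.6² = 26.58 kN/m.
Surcharge rectangle: K_a q H = 0.4074×30×2.6 = 31.78 kN/m.
Total = 26.58 + 31.78 = 58.36 kN/m.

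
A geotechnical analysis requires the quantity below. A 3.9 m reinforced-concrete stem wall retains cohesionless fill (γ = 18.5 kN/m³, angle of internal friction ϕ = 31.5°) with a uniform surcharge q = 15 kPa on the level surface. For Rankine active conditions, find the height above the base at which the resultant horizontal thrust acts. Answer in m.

1.49 m

K_a = 0.3136.
Triangular part P₁ = ½K_aγH² = 44.13 at H/3 = 1.300 m; rectangular part P₂ = K_a q H = 18.35 at H/2 = 1.950 m.
ȳ = (P₁·1.300 + P₂·1.950)/(P₁+P₂) = 1.491 m.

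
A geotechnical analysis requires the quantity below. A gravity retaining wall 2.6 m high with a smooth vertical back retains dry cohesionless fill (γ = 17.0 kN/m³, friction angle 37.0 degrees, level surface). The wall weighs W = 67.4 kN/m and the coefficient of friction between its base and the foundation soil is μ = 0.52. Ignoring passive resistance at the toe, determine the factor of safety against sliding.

2.45

K_a = tan²(45° − 37.0°/2) = 0.2486.
P_a = ½K_aγH² = 0.5×0.2486×17.0×2.6² = 14.28 kN/m, acting at H/3 = 0.8667 m above the base.
FS_sliding = μW / P_a = 0.52×67.4 / 14.28 = 2.454.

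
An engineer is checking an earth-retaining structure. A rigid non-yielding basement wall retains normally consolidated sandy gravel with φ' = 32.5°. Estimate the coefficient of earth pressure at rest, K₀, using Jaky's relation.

0.463

K₀ = 1 − sin φ' = 1 − sin 32.5° = 0.4627.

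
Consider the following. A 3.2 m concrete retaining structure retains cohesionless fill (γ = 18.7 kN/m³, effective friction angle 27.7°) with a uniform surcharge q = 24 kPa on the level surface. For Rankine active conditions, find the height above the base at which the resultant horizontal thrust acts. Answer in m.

K_a = 0.3653.
Triangular part P₁ = ½K_aγH² = 34.98 at H/3 = 1.067 m; rectangular part P₂ = K_a q H = 28.06 at H/2 = 1.600 m.
ȳ = (P₁·1.067 + P₂·1.600)/(P₁+P₂) = 1.304 m.

1.30 m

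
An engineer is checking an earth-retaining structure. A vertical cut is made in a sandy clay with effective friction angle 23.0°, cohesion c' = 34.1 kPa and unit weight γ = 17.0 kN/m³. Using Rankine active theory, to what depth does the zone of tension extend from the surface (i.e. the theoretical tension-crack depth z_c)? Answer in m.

K_a = tan²(45° − 23.0°/2) = 0.4381; √K_a = 0.6619.
The active pressure is zero where K_a γ z = 2c√K_a, so z_c = 2c/(γ√K_a) = 2×34.1/(17.0×0.6619) = 6.061 m.

6.06 m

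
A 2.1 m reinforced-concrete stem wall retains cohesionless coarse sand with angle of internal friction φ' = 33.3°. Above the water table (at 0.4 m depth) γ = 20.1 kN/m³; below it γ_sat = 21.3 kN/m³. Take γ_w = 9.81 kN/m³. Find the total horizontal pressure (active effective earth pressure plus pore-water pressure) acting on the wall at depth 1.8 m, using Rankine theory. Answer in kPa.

20.8 kPa

K_a = (1 − sin φ)/(1 + sin φ) = 0.2911.
γ' = 21.3 − 9.81 = 11.49 kN/m³.
Effective vertical stress at 1.8 m: σ'_v = 20.1×0.4 + 11.49×1.40 = 24.13 kPa.
σ'_h = K_a σ'_v = 0.2911 × 24.13 = 7.024 kPa; u = γ_w × 1.40 = 13.73 kPa.
Total σ_h = 7.024 + 13.73 = 20.76 kPa.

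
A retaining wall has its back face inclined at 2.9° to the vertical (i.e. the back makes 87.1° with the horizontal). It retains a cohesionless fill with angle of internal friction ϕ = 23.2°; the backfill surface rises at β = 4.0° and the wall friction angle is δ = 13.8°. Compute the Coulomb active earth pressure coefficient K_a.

K_a = sin²(α+φ) / [sin²α · sin(α−δ) · (1 + √{sin(φ+δ)sin(φ−β) / (sin(α−δ)sin(α+β))})²].
With α = 87.1°, φ = 23.2°, δ = 13.8°, β = 4.0°: K_a = 0.4351.

0.435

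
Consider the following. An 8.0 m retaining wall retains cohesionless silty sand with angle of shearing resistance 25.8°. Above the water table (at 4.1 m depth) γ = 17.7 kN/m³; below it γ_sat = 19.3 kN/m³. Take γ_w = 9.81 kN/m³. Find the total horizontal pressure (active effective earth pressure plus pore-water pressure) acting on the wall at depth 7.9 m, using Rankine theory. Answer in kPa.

80.0 kPa

K_a = (1 − sin φ)/(1 + sin φ) = 0.3935.
γ' = 19.3 − 9.81 = 9.490 kN/m³.
Effective vertical stress at 7.9 m: σ'_v = 17.7×4.1 + 9.490×3.80 = 108.6 kPa.
σ'_h = K_a σ'_v = 0.3935 × 108.6 = 42.75 kPa; u = γ_w × 3.80 = 37.28 kPa.
Total σ_h = 42.75 + 37.28 = 80.03 kPa.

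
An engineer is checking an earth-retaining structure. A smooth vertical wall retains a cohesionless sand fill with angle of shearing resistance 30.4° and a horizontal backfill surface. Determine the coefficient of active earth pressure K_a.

K_a = (1 − sin φ)/(1 + sin φ) = (1 − sin 30.4°)/(1 + sin 30.4°) = 0.3280.

0.328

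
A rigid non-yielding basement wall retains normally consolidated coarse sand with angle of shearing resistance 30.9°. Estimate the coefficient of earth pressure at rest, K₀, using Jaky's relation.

K₀ = 1 − sin φ' = 1 − sin 30.9° = 0.4865.

0.486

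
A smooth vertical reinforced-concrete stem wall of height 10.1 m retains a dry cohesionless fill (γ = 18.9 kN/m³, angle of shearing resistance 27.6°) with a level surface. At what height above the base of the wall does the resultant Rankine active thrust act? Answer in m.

3.37 m

K_a = 0.3668.
The pressure distribution is triangular, so the resultant acts at H/3 above the base = 10.1/3 = 3.367 m.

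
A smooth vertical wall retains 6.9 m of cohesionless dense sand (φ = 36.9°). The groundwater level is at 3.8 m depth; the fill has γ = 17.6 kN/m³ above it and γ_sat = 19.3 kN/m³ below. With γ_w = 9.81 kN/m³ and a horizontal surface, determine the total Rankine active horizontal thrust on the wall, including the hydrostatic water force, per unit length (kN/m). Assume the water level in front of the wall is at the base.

142 kN/m

K_a = tan²(45° − φ/2) = 0.2497.
γ' = 19.3 − 9.81 = 9.490 kN/m³. Depth below WT = 3.1 m.
σ'_h at WT = K_a γ d_w = 16.70 kPa; at base = 16.70 + K_a γ' × 3.1 = 24.04 kPa.
P₁ (0–3.8 m) = ½×16.70×3.8 = 31.73. P₂ (3.8–6.9 m) = ½(16.70+24.04)×3.1 = 63.15.
P_w = ½ γ_w h₂² = 0.5×9.81×3.1² = 47.14. Total = 31.73+63.15+47.14 = 142.0 kN/m.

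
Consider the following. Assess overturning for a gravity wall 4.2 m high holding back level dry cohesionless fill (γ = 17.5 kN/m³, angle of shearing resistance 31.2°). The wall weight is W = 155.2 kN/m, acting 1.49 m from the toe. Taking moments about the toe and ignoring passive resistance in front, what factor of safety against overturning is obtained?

3.37

K_a = tan²(45° − 31.2°/2) = 0.3175.
P_a = ½K_aγH² = 0.5×0.3175×17.5×4.2² = 49.01 kN/m, acting at H/3 = 1.400 m above the base.
Overturning moment M_o = P_a × H/3 = 49.01 × 1.400 = 68.61.
Resisting moment M_r = W × 1.49 = 155.2 × 1.49 = 231.2.
FS_overturning = M_r/M_o = 231.2/68.61 = 3.371.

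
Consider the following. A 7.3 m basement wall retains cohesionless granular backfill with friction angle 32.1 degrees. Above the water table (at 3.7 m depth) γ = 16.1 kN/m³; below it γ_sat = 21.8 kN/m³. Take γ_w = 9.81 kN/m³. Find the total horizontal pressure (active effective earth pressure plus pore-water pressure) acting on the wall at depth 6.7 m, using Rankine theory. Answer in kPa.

58.7 kPa

K_a = (1 − sin φ)/(1 + sin φ) = 0.3060.
γ' = 21.8 − 9.81 = 11.99 kN/m³.
Effective vertical stress at 6.7 m: σ'_v = 16.1×3.7 + 11.99×3.00 = 95.54 kPa.
σ'_h = K_a σ'_v = 0.3060 × 95.54 = 29.23 kPa; u = γ_w × 3.00 = 29.43 kPa.
Total σ_h = 29.23 + 29.43 = 58.66 kPa.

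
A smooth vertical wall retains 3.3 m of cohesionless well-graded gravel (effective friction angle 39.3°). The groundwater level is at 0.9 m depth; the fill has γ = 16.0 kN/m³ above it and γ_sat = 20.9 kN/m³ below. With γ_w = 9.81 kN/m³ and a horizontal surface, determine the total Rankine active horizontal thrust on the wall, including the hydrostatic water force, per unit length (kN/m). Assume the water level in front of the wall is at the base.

K_a = tan²(45° − φ/2) = 0.2245.
γ' = 20.9 − 9.81 = 11.09 kN/m³. Depth below WT = 2.4 m.
σ'_h at WT = K_a γ d_w = 3.232 kPa; at base = 3.232 + K_a γ' × 2.4 = 9.206 kPa.
P₁ (0–0.9 m) = ½×3.232×0.9 = 1.454. P₂ (0.9–3.3 m) = ½(3.232+9.206)×2.4 = 14.93.
P_w = ½ γ_w h₂² = 0.5×9.81×2.4² = 28.25. Total = 1.454+14.93+28.25 = 44.63 kN/m.

44.6 kN/m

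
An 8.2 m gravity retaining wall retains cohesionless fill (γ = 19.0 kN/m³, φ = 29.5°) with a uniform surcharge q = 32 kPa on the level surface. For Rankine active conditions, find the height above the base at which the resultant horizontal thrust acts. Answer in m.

3.13 m

K_a = 0.3401.
Triangular part P₁ = ½K_aγH² = 217.3 at H/3 = 2.733 m; rectangular part P₂ = K_a q H = 89.24 at H/2 = 4.100 m.
ȳ = (P₁·2.733 + P₂·4.100)/(P₁+P₂) = 3.131 m.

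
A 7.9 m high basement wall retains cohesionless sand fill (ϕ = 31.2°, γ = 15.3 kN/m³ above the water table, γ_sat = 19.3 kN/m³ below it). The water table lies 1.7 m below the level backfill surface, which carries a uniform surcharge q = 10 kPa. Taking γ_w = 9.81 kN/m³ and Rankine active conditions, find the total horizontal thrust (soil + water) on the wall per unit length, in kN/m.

K_a = tan²(45° − φ/2) = 0.3175.
γ' = 19.3 − 9.81 = 9.490 kN/m³. h₂ = H − d_w = 6.2 m.
σ'_h: at surface K_a·q = 3.175; at WT K_a(q+γd_w) = 11.43; at base K_a(q+γd_w+γ'h₂) = 30.11 kPa.
P₁ = ½(3.175+11.43)×1.7 = 12.42; P₂ = ½(11.43+30.11)×6.2 = 128.8; P_w = ½γ_w h₂² = 188.5.
Total = 12.42+128.8+188.5 = 329.8 kN/m.

330 kN/m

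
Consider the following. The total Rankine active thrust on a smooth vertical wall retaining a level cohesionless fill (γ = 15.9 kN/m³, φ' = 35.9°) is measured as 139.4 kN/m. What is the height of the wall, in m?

8.20 m

K_a = 0.2607. P_a = ½ K_a γ H² ⇒ H = √(2P_a/(K_a γ)).
H = √(2×139.4/(0.2607×15.9)) = 8.201 m.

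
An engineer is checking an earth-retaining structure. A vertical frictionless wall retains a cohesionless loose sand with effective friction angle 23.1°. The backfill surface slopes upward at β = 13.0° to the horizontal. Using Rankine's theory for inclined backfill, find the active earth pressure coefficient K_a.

K_a = cos β · (cos β − √(cos²β − cos²φ)) / (cos β + √(cos²β − cos²φ)).
cos β = 0.9744, cos φ = 0.9198, √(cos²β − cos²φ) = 0.3214.
K_a = 0.9744 × (0.9744 − 0.3214)/(0.9744 + 0.3214) = 0.4910.

0.491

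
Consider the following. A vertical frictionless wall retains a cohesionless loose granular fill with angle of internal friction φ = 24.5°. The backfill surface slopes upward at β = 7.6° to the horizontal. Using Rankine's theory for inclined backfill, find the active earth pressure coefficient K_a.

K_a = cos β · (cos β − √(cos²β − cos²φ)) / (cos β + √(cos²β − cos²φ)).
cos β = 0.9912, cos φ = 0.9100, √(cos²β − cos²φ) = 0.3930.
K_a = 0.9912 × (0.9912 − 0.3930)/(0.9912 + 0.3930) = 0.4283.

0.428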